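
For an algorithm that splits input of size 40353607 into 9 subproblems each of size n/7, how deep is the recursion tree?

For divide and conquer with division factor 7:

Problem sizes at each level:
Level 0: 40353607
Level 1: 5764801
Level 2: 823543
Level 3: 117649
Level 4: 16807
Level 5: 2401
Level 6: 343
Level 7: 49
Level 8: 7
Level 9: 1

The root is level 0 and the size-1 base case is level 9 (the tree spans levels 0 through 9, i.e. 10 levels counting the root), so the depth is the number of divisions: log_7(40353607) = 9

The recursion tree depth is log_7(40353607) = 9. At each level, the problem size is divided by 7, so it takes 9 divisions to reduce to a base case of size 1. The algorithm makes 9 recursive calls at each level.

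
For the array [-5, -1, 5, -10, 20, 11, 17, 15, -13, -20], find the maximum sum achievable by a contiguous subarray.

Using Kadane's algorithm on [-5, -1, 5, -10, 20, 11, 17, 15, -13, -20]:

Scanning through the array:
Position 1 (value -1): max_ending_here = -1, max_so_far = -1
Position 2 (value 5): max_ending_here = 5, max_so_far = 5
Position 3 (value -10): max_ending_here = -5, max_so_far = 5
Position 4 (value 20): max_ending_here = 20, max_so_far = 20
Position 5 (value 11): max_ending_here = 31, max_so_far = 31
Position 6 (value 17): max_ending_here = 48, max_so_far = 48
Position 7 (value 15): max_ending_here = 63, max_so_far = 63
Position 8 (value -13): max_ending_here = 50, max_so_far = 63
Position 9 (value -20): max_ending_here = 30, max_so_far = 63

Maximum subarray: [20, 11, 17, 15]
Maximum sum: 63

The maximum subarray is [20, 11, 17, 15] with sum 63. This subarray runs from index 4 to index 7.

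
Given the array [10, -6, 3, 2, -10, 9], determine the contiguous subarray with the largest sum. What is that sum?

Using Kadane's algorithm on [10, -6, 3, 2, -10, 9]:

Scanning through the array:
Position 1 (value -6): max_ending_here = 4, max_so_far = 10
Position 2 (value 3): max_ending_here = 7, max_so_far = 10
Position 3 (value 2): max_ending_here = 9, max_so_far = 10
Position 4 (value -10): max_ending_here = -1, max_so_far = 10
Position 5 (value 9): max_ending_here = 9, max_so_far = 10

Maximum subarray: [10]
Maximum sum: 10

The maximum subarray is [10] with sum 10. This subarray runs from index 0 to index 0.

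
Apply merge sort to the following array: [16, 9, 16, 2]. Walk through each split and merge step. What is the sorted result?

Merge sort trace:

Split: [16, 9, 16, 2] -> [16, 9] and [16, 2]
  Split: [16, 9] -> [16] and [9]
  Merge: [16] + [9] -> [9, 16]
  Split: [16, 2] -> [16] and [2]
  Merge: [16] + [2] -> [2, 16]
Merge: [9, 16] + [2, 16] -> [2, 9, 16, 16]

Final sorted array: [2, 9, 16, 16]

The merge sort proceeds by recursively splitting the array and merging sorted halves.
After all merges, the sorted array is [2, 9, 16, 16].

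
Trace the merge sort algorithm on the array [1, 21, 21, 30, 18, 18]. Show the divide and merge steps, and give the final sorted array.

Merge sort trace:

Split: [1, 21, 21, 30, 18, 18] -> [1, 21, 21] and [30, 18, 18]
  Split: [1, 21, 21] -> [1] and [21, 21]
    Split: [21, 21] -> [21] and [21]
    Merge: [21] + [21] -> [21, 21]
  Merge: [1] + [21, 21] -> [1, 21, 21]
  Split: [30, 18, 18] -> [30] and [18, 18]
    Split: [18, 18] -> [18] and [18]
    Merge: [18] + [18] -> [18, 18]
  Merge: [30] + [18, 18] -> [18, 18, 30]
Merge: [1, 21, 21] + [18, 18, 30] -> [1, 18, 18, 21, 21, 30]

Final sorted array: [1, 18, 18, 21, 21, 30]

The merge sort proceeds by recursively splitting the array and merging sorted halves.
After all merges, the sorted array is [1, 18, 18, 21, 21, 30].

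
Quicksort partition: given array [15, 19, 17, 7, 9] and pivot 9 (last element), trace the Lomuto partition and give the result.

Lomuto partition with pivot = 9:

Initial array: [15, 19, 17, 7, 9]

arr[0]=15 > 9: no swap
arr[1]=19 > 9: no swap
arr[2]=17 > 9: no swap
arr[3]=7 <= 9: swap with position 0, array becomes [7, 19, 17, 15, 9]

Place pivot at position 1: [7, 9, 17, 15, 19]
Pivot position: 1

After partitioning with pivot 9, the array becomes [7, 9, 17, 15, 19]. The pivot is placed at index 1. All elements to the left of the pivot are <= 9, and all elements to the right are > 9.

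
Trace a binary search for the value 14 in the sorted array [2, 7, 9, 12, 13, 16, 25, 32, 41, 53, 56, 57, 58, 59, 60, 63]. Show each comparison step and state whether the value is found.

Binary search for 14 in [2, 7, 9, 12, 13, 16, 25, 32, 41, 53, 56, 57, 58, 59, 60, 63]:

lo=0, hi=15, mid=7, arr[mid]=32 -> 32 > 14, search left half
lo=0, hi=6, mid=3, arr[mid]=12 -> 12 < 14, search right half
lo=4, hi=6, mid=5, arr[mid]=16 -> 16 > 14, search left half
lo=4, hi=4, mid=4, arr[mid]=13 -> 13 < 14, search right half
lo=5 > hi=4, target 14 not found

Binary search determines that 14 is not in the array after 4 comparisons. The search space was exhausted without finding the target.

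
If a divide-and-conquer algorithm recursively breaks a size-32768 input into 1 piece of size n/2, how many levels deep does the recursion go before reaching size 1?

For divide and conquer with division factor 2:

Problem sizes at each level:
Level 0: 32768
Level 1: 16384
Level 2: 8192
Level 3: 4096
Level 4: 2048
Level 5: 1024
Level 6: 512
Level 7: 256
Level 8: 128
Level 9: 64
Level 10: 32
Level 11: 16
Level 12: 8
Level 13: 4
Level 14: 2
Level 15: 1

The root is level 0 and the size-1 base case is level 15 (the tree spans levels 0 through 15, i.e. 16 levels counting the root), so the depth is the number of divisions: log_2(32768) = 15

The recursion tree depth is log_2(32768) = 15. At each level, the problem size is divided by 2, so it takes 15 divisions to reduce to a base case of size 1. The algorithm makes 1 recursive call at each level.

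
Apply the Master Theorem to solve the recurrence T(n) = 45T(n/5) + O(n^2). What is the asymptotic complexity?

Master Theorem for T(n) = 45T(n/5) + O(n^2):

a = 45, b = 5, c = 2
log_b(a) = log_5(45) = 2.3652

Case 1: c = 2 < log_5(45) = 2.3652
T(n) = O(n^(log_5 45))

For T(n) = 45T(n/5) + O(n^2): log_5(45) = 2.3652. This is Case 1 of the Master Theorem (c < log_b(a), work dominated by leaves), giving O(n^(log_5 45)).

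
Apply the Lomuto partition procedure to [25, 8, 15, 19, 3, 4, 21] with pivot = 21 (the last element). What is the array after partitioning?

Lomuto partition with pivot = 21:

Initial array: [25, 8, 15, 19, 3, 4, 21]

arr[0]=25 > 21: no swap
arr[1]=8 <= 21: swap with position 0, array becomes [8, 25, 15, 19, 3, 4, 21]
arr[2]=15 <= 21: swap with position 1, array becomes [8, 15, 25, 19, 3, 4, 21]
arr[3]=19 <= 21: swap with position 2, array becomes [8, 15, 19, 25, 3, 4, 21]
arr[4]=3 <= 21: swap with position 3, array becomes [8, 15, 19, 3, 25, 4, 21]
arr[5]=4 <= 21: swap with position 4, array becomes [8, 15, 19, 3, 4, 25, 21]

Place pivot at position 5: [8, 15, 19, 3, 4, 21, 25]
Pivot position: 5

After partitioning with pivot 21, the array becomes [8, 15, 19, 3, 4, 21, 25]. The pivot is placed at index 5. All elements to the left of the pivot are <= 21, and all elements to the right are > 21.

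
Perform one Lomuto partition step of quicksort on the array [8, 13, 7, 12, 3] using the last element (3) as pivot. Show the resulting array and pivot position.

Lomuto partition with pivot = 3:

Initial array: [8, 13, 7, 12, 3]

arr[0]=8 > 3: no swap
arr[1]=13 > 3: no swap
arr[2]=7 > 3: no swap
arr[3]=12 > 3: no swap

Place pivot at position 0: [3, 13, 7, 12, 8]
Pivot position: 0

After partitioning with pivot 3, the array becomes [3, 13, 7, 12, 8]. The pivot is placed at index 0. All elements to the left of the pivot are <= 3, and all elements to the right are > 3.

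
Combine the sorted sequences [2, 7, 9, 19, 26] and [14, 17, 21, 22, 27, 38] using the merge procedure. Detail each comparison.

Merging process:

Compare 2 vs 14: take 2 from left. Merged: [2]
Compare 7 vs 14: take 7 from left. Merged: [2, 7]
Compare 9 vs 14: take 9 from left. Merged: [2, 7, 9]
Compare 19 vs 14: take 14 from right. Merged: [2, 7, 9, 14]
Compare 19 vs 17: take 17 from right. Merged: [2, 7, 9, 14, 17]
Compare 19 vs 21: take 19 from left. Merged: [2, 7, 9, 14, 17, 19]
Compare 26 vs 21: take 21 from right. Merged: [2, 7, 9, 14, 17, 19, 21]
Compare 26 vs 22: take 22 from right. Merged: [2, 7, 9, 14, 17, 19, 21, 22]
Compare 26 vs 27: take 26 from left. Merged: [2, 7, 9, 14, 17, 19, 21, 22, 26]
Append remaining from right: [27, 38]. Merged: [2, 7, 9, 14, 17, 19, 21, 22, 26, 27, 38]

Final merged array: [2, 7, 9, 14, 17, 19, 21, 22, 26, 27, 38]
Total comparisons: 9

The merged array is [2, 7, 9, 14, 17, 19, 21, 22, 26, 27, 38], requiring 9 comparisons. The merge step runs in O(n) time where n is the total number of elements.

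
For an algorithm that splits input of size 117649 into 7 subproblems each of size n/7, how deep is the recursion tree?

For divide and conquer with division factor 7:

Problem sizes at each level:
Level 0: 117649
Level 1: 16807
Level 2: 2401
Level 3: 343
Level 4: 49
Level 5: 7
Level 6: 1

The root is level 0 and the size-1 base case is level 6 (the tree spans levels 0 through 6, i.e. 7 levels counting the root), so the depth is the number of divisions: log_7(117649) = 6

The recursion tree depth is log_7(117649) = 6. At each level, the problem size is divided by 7, so it takes 6 divisions to reduce to a base case of size 1. The algorithm makes 7 recursive calls at each level.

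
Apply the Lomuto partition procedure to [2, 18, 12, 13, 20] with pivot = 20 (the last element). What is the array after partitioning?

Lomuto partition with pivot = 20:

Initial array: [2, 18, 12, 13, 20]

arr[0]=2 <= 20: swap with position 0, array becomes [2, 18, 12, 13, 20]
arr[1]=18 <= 20: swap with position 1, array becomes [2, 18, 12, 13, 20]
arr[2]=12 <= 20: swap with position 2, array becomes [2, 18, 12, 13, 20]
arr[3]=13 <= 20: swap with position 3, array becomes [2, 18, 12, 13, 20]

Place pivot at position 4: [2, 18, 12, 13, 20]
Pivot position: 4

After partitioning with pivot 20, the array becomes [2, 18, 12, 13, 20]. The pivot is placed at index 4. All elements to the left of the pivot are <= 20, and all elements to the right are > 20.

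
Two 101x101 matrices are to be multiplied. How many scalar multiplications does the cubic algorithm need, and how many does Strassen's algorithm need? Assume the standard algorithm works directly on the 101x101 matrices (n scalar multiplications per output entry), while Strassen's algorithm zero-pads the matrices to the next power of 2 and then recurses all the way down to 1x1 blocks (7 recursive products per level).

Matrix multiplication for 101x101 matrices:

Strassen's algorithm requires power-of-2 dimensions. Pad 101x101 to 128x128 (next power of 2).

Standard algorithm: 101^3 = 1030301 multiplications
Strassen's algorithm: 7^(log2(128)) = 7^7 = 823543 multiplications
Savings: 1030301 - 823543 = 206758 multiplications

Standard: 1030301 multiplications (101^3). Strassen: 823543 multiplications (7^7, after padding to 128x128). Strassen reduces 8 recursive multiplications to 7 at each level.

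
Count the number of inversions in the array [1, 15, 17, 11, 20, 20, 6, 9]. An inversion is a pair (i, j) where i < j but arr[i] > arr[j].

Finding inversions in [1, 15, 17, 11, 20, 20, 6, 9]:

(1, 3): arr[1]=15 > arr[3]=11
(1, 6): arr[1]=15 > arr[6]=6
(1, 7): arr[1]=15 > arr[7]=9
(2, 3): arr[2]=17 > arr[3]=11
(2, 6): arr[2]=17 > arr[6]=6
(2, 7): arr[2]=17 > arr[7]=9
(3, 6): arr[3]=11 > arr[6]=6
(3, 7): arr[3]=11 > arr[7]=9
(4, 6): arr[4]=20 > arr[6]=6
(4, 7): arr[4]=20 > arr[7]=9
(5, 6): arr[5]=20 > arr[6]=6
(5, 7): arr[5]=20 > arr[7]=9

Total inversions: 12

The array has 12 inversion(s): (1,3), (1,6), (1,7), (2,3), (2,6), (2,7), (3,6), (3,7), (4,6), (4,7), (5,6), (5,7). Each pair (i,j) satisfies i < j and arr[i] > arr[j].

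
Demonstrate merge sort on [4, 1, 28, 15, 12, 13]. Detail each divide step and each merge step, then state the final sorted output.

Merge sort trace:

Split: [4, 1, 28, 15, 12, 13] -> [4, 1, 28] and [15, 12, 13]
  Split: [4, 1, 28] -> [4] and [1, 28]
    Split: [1, 28] -> [1] and [28]
    Merge: [1] + [28] -> [1, 28]
  Merge: [4] + [1, 28] -> [1, 4, 28]
  Split: [15, 12, 13] -> [15] and [12, 13]
    Split: [12, 13] -> [12] and [13]
    Merge: [12] + [13] -> [12, 13]
  Merge: [15] + [12, 13] -> [12, 13, 15]
Merge: [1, 4, 28] + [12, 13, 15] -> [1, 4, 12, 13, 15, 28]

Final sorted array: [1, 4, 12, 13, 15, 28]

The merge sort proceeds by recursively splitting the array and merging sorted halves.
After all merges, the sorted array is [1, 4, 12, 13, 15, 28].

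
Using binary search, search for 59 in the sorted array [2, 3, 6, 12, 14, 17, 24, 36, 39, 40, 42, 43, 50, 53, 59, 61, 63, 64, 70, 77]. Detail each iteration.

Binary search for 59 in [2, 3, 6, 12, 14, 17, 24, 36, 39, 40, 42, 43, 50, 53, 59, 61, 63, 64, 70, 77]:

lo=0, hi=19, mid=9, arr[mid]=40 -> 40 < 59, search right half
lo=10, hi=19, mid=14, arr[mid]=59 -> Found target at index 14!

Binary search finds 59 at index 14 after 2 comparisons. The search repeatedly halves the search space by comparing with the middle element.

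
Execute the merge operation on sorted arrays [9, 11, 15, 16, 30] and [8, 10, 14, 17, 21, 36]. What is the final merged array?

Merging process:

Compare 9 vs 8: take 8 from right. Merged: [8]
Compare 9 vs 10: take 9 from left. Merged: [8, 9]
Compare 11 vs 10: take 10 from right. Merged: [8, 9, 10]
Compare 11 vs 14: take 11 from left. Merged: [8, 9, 10, 11]
Compare 15 vs 14: take 14 from right. Merged: [8, 9, 10, 11, 14]
Compare 15 vs 17: take 15 from left. Merged: [8, 9, 10, 11, 14, 15]
Compare 16 vs 17: take 16 from left. Merged: [8, 9, 10, 11, 14, 15, 16]
Compare 30 vs 17: take 17 from right. Merged: [8, 9, 10, 11, 14, 15, 16, 17]
Compare 30 vs 21: take 21 from right. Merged: [8, 9, 10, 11, 14, 15, 16, 17, 21]
Compare 30 vs 36: take 30 from left. Merged: [8, 9, 10, 11, 14, 15, 16, 17, 21, 30]
Append remaining from right: [36]. Merged: [8, 9, 10, 11, 14, 15, 16, 17, 21, 30, 36]

Final merged array: [8, 9, 10, 11, 14, 15, 16, 17, 21, 30, 36]
Total comparisons: 10

The merged array is [8, 9, 10, 11, 14, 15, 16, 17, 21, 30, 36], requiring 10 comparisons. The merge step runs in O(n) time where n is the total number of elements.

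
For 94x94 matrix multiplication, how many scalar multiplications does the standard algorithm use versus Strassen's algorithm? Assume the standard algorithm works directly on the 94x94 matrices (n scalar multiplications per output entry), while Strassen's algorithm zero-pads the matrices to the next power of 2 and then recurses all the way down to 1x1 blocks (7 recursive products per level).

Matrix multiplication for 94x94 matrices:

Strassen's algorithm requires power-of-2 dimensions. Pad 94x94 to 128x128 (next power of 2).

Standard algorithm: 94^3 = 830584 multiplications
Strassen's algorithm: 7^(log2(128)) = 7^7 = 823543 multiplications
Savings: 830584 - 823543 = 7041 multiplications

Standard: 830584 multiplications (94^3). Strassen: 823543 multiplications (7^7, after padding to 128x128). Strassen reduces 8 recursive multiplications to 7 at each level.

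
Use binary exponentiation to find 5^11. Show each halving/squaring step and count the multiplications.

Computing 5^11 by squaring (build up from 5^1; each line after the first costs one multiplication):

5^1 = 5
5^2 = (5^1)^2 = 5^2 = 25
5^4 = (5^2)^2 = 25^2 = 625
5^5 = 5 * 5^4 = 5 * 625 = 3125
5^10 = (5^5)^2 = 3125^2 = 9765625
5^11 = 5 * 5^10 = 5 * 9765625 = 48828125

Result: 48828125
Multiplications needed: 5 (5 lines after 5^1)

5^11 = 48828125. Using exponentiation by squaring, this requires 5 multiplications. The key idea: if the exponent is even, square the half-power; if odd, multiply by the base once.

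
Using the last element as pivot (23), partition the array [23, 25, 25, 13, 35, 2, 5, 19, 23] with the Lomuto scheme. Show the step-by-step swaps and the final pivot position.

Lomuto partition with pivot = 23:

Initial array: [23, 25, 25, 13, 35, 2, 5, 19, 23]

arr[0]=23 <= 23: swap with position 0, array becomes [23, 25, 25, 13, 35, 2, 5, 19, 23]
arr[1]=25 > 23: no swap
arr[2]=25 > 23: no swap
arr[3]=13 <= 23: swap with position 1, array becomes [23, 13, 25, 25, 35, 2, 5, 19, 23]
arr[4]=35 > 23: no swap
arr[5]=2 <= 23: swap with position 2, array becomes [23, 13, 2, 25, 35, 25, 5, 19, 23]
arr[6]=5 <= 23: swap with position 3, array becomes [23, 13, 2, 5, 35, 25, 25, 19, 23]
arr[7]=19 <= 23: swap with position 4, array becomes [23, 13, 2, 5, 19, 25, 25, 35, 23]

Place pivot at position 5: [23, 13, 2, 5, 19, 23, 25, 35, 25]
Pivot position: 5

After partitioning with pivot 23, the array becomes [23, 13, 2, 5, 19, 23, 25, 35, 25]. The pivot is placed at index 5. All elements to the left of the pivot are <= 23, and all elements to the right are > 23.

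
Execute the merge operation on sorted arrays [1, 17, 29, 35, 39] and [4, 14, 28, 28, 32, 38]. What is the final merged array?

Merging process:

Compare 1 vs 4: take 1 from left. Merged: [1]
Compare 17 vs 4: take 4 from right. Merged: [1, 4]
Compare 17 vs 14: take 14 from right. Merged: [1, 4, 14]
Compare 17 vs 28: take 17 from left. Merged: [1, 4, 14, 17]
Compare 29 vs 28: take 28 from right. Merged: [1, 4, 14, 17, 28]
Compare 29 vs 28: take 28 from right. Merged: [1, 4, 14, 17, 28, 28]
Compare 29 vs 32: take 29 from left. Merged: [1, 4, 14, 17, 28, 28, 29]
Compare 35 vs 32: take 32 from right. Merged: [1, 4, 14, 17, 28, 28, 29, 32]
Compare 35 vs 38: take 35 from left. Merged: [1, 4, 14, 17, 28, 28, 29, 32, 35]
Compare 39 vs 38: take 38 from right. Merged: [1, 4, 14, 17, 28, 28, 29, 32, 35, 38]
Append remaining from left: [39]. Merged: [1, 4, 14, 17, 28, 28, 29, 32, 35, 38, 39]

Final merged array: [1, 4, 14, 17, 28, 28, 29, 32, 35, 38, 39]
Total comparisons: 10

The merged array is [1, 4, 14, 17, 28, 28, 29, 32, 35, 38, 39], requiring 10 comparisons. The merge step runs in O(n) time where n is the total number of elements.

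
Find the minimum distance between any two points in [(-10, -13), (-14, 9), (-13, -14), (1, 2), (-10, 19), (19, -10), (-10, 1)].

Computing all pairwise distances among 7 points:

d((-10, -13), (-14, 9)) = 22.3607
d((-10, -13), (-13, -14)) = 3.1623 <-- minimum
d((-10, -13), (1, 2)) = 18.6011
d((-10, -13), (-10, 19)) = 32.0
d((-10, -13), (19, -10)) = 29.1548
d((-10, -13), (-10, 1)) = 14.0
d((-14, 9), (-13, -14)) = 23.0217
d((-14, 9), (1, 2)) = 16.5529
d((-14, 9), (-10, 19)) = 10.7703
d((-14, 9), (19, -10)) = 38.0789
d((-14, 9), (-10, 1)) = 8.9443
d((-13, -14), (1, 2)) = 21.2603
d((-13, -14), (-10, 19)) = 33.1361
d((-13, -14), (19, -10)) = 32.249
d((-13, -14), (-10, 1)) = 15.2971
d((1, 2), (-10, 19)) = 20.2485
d((1, 2), (19, -10)) = 21.6333
d((1, 2), (-10, 1)) = 11.0454
d((-10, 19), (19, -10)) = 41.0122
d((-10, 19), (-10, 1)) = 18.0
d((19, -10), (-10, 1)) = 31.0161

Closest pair: (-10, -13) and (-13, -14) with distance 3.1623

The closest pair is (-10, -13) and (-13, -14) with Euclidean distance 3.1623. For 7 points, brute-force pairwise comparison is shown above. For large n, the divide-and-conquer algorithm (sort by x, recurse on halves, check the dividing strip) achieves O(n log n).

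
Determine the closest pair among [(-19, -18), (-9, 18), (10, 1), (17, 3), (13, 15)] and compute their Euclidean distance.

Computing all pairwise distances among 5 points:

d((-19, -18), (-9, 18)) = 37.3631
d((-19, -18), (10, 1)) = 34.6699
d((-19, -18), (17, 3)) = 41.6773
d((-19, -18), (13, 15)) = 45.9674
d((-9, 18), (10, 1)) = 25.4951
d((-9, 18), (17, 3)) = 30.0167
d((-9, 18), (13, 15)) = 22.2036
d((10, 1), (17, 3)) = 7.2801 <-- minimum
d((10, 1), (13, 15)) = 14.3178
d((17, 3), (13, 15)) = 12.6491

Closest pair: (10, 1) and (17, 3) with distance 7.2801

The closest pair is (10, 1) and (17, 3) with Euclidean distance 7.2801. For 5 points, brute-force pairwise comparison is shown above. For large n, the divide-and-conquer algorithm (sort by x, recurse on halves, check the dividing strip) achieves O(n log n).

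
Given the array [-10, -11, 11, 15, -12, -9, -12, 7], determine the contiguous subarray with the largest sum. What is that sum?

Using Kadane's algorithm on [-10, -11, 11, 15, -12, -9, -12, 7]:

Scanning through the array:
Position 1 (value -11): max_ending_here = -11, max_so_far = -10
Position 2 (value 11): max_ending_here = 11, max_so_far = 11
Position 3 (value 15): max_ending_here = 26, max_so_far = 26
Position 4 (value -12): max_ending_here = 14, max_so_far = 26
Position 5 (value -9): max_ending_here = 5, max_so_far = 26
Position 6 (value -12): max_ending_here = -7, max_so_far = 26
Position 7 (value 7): max_ending_here = 7, max_so_far = 26

Maximum subarray: [11, 15]
Maximum sum: 26

The maximum subarray is [11, 15] with sum 26. This subarray runs from index 2 to index 3.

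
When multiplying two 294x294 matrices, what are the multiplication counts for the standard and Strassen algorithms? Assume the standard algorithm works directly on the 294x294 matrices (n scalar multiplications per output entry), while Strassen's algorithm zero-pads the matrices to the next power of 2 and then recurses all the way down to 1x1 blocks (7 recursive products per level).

Matrix multiplication for 294x294 matrices:

Strassen's algorithm requires power-of-2 dimensions. Pad 294x294 to 512x512 (next power of 2).

Standard algorithm: 294^3 = 25412184 multiplications
Strassen's algorithm: 7^(log2(512)) = 7^9 = 40353607 multiplications
Difference: 25412184 - 40353607 = -14941423 (Strassen uses MORE here due to padding overhead — for small or just-over-power-of-2 n, padding can outweigh the per-level savings)

Standard: 25412184 multiplications (294^3). Strassen: 40353607 multiplications (7^9, after padding to 512x512). Strassen reduces 8 recursive multiplications to 7 at each level.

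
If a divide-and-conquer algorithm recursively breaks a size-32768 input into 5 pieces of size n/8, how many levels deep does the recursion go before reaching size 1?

For divide and conquer with division factor 8:

Problem sizes at each level:
Level 0: 32768
Level 1: 4096
Level 2: 512
Level 3: 64
Level 4: 8
Level 5: 1

The root is level 0 and the size-1 base case is level 5 (the tree spans levels 0 through 5, i.e. 6 levels counting the root), so the depth is the number of divisions: log_8(32768) = 5

The recursion tree depth is log_8(32768) = 5. At each level, the problem size is divided by 8, so it takes 5 divisions to reduce to a base case of size 1. The algorithm makes 5 recursive calls at each level.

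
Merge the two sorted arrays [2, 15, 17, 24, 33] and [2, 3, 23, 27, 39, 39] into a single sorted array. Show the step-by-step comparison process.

Merging process:

Compare 2 vs 2: take 2 from left. Merged: [2]
Compare 15 vs 2: take 2 from right. Merged: [2, 2]
Compare 15 vs 3: take 3 from right. Merged: [2, 2, 3]
Compare 15 vs 23: take 15 from left. Merged: [2, 2, 3, 15]
Compare 17 vs 23: take 17 from left. Merged: [2, 2, 3, 15, 17]
Compare 24 vs 23: take 23 from right. Merged: [2, 2, 3, 15, 17, 23]
Compare 24 vs 27: take 24 from left. Merged: [2, 2, 3, 15, 17, 23, 24]
Compare 33 vs 27: take 27 from right. Merged: [2, 2, 3, 15, 17, 23, 24, 27]
Compare 33 vs 39: take 33 from left. Merged: [2, 2, 3, 15, 17, 23, 24, 27, 33]
Append remaining from right: [39, 39]. Merged: [2, 2, 3, 15, 17, 23, 24, 27, 33, 39, 39]

Final merged array: [2, 2, 3, 15, 17, 23, 24, 27, 33, 39, 39]
Total comparisons: 9

The merged array is [2, 2, 3, 15, 17, 23, 24, 27, 33, 39, 39], requiring 9 comparisons. The merge step runs in O(n) time where n is the total number of elements.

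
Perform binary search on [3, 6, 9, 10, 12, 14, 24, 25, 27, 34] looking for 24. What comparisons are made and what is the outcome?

Binary search for 24 in [3, 6, 9, 10, 12, 14, 24, 25, 27, 34]:

lo=0, hi=9, mid=4, arr[mid]=12 -> 12 < 24, search right half
lo=5, hi=9, mid=7, arr[mid]=25 -> 25 > 24, search left half
lo=5, hi=6, mid=5, arr[mid]=14 -> 14 < 24, search right half
lo=6, hi=6, mid=6, arr[mid]=24 -> Found target at index 6!

Binary search finds 24 at index 6 after 4 comparisons. The search repeatedly halves the search space by comparing with the middle element.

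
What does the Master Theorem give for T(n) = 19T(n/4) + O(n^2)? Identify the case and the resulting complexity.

Master Theorem for T(n) = 19T(n/4) + O(n^2):

a = 19, b = 4, c = 2
log_b(a) = log_4(19) = 2.1240

Case 1: c = 2 < log_4(19) = 2.1240
T(n) = O(n^(log_4 19))

For T(n) = 19T(n/4) + O(n^2): log_4(19) = 2.1240. This is Case 1 of the Master Theorem (c < log_b(a), work dominated by leaves), giving O(n^(log_4 19)).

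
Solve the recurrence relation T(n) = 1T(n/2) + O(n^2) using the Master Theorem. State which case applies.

Master Theorem for T(n) = 1T(n/2) + O(n^2):

a = 1, b = 2, c = 2
log_b(a) = log_2(1) = 0.0000

Case 3: c = 2 > log_2(1) = 0.0000
T(n) = O(n^2) = O(n^2)

For T(n) = 1T(n/2) + O(n^2): log_2(1) = 0.0000. This is Case 3 of the Master Theorem (c > log_b(a), work dominated by root), giving O(n^2).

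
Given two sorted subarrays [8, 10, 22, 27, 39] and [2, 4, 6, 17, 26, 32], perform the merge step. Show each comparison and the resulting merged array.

Merging process:

Compare 8 vs 2: take 2 from right. Merged: [2]
Compare 8 vs 4: take 4 from right. Merged: [2, 4]
Compare 8 vs 6: take 6 from right. Merged: [2, 4, 6]
Compare 8 vs 17: take 8 from left. Merged: [2, 4, 6, 8]
Compare 10 vs 17: take 10 from left. Merged: [2, 4, 6, 8, 10]
Compare 22 vs 17: take 17 from right. Merged: [2, 4, 6, 8, 10, 17]
Compare 22 vs 26: take 22 from left. Merged: [2, 4, 6, 8, 10, 17, 22]
Compare 27 vs 26: take 26 from right. Merged: [2, 4, 6, 8, 10, 17, 22, 26]
Compare 27 vs 32: take 27 from left. Merged: [2, 4, 6, 8, 10, 17, 22, 26, 27]
Compare 39 vs 32: take 32 from right. Merged: [2, 4, 6, 8, 10, 17, 22, 26, 27, 32]
Append remaining from left: [39]. Merged: [2, 4, 6, 8, 10, 17, 22, 26, 27, 32, 39]

Final merged array: [2, 4, 6, 8, 10, 17, 22, 26, 27, 32, 39]
Total comparisons: 10

The merged array is [2, 4, 6, 8, 10, 17, 22, 26, 27, 32, 39], requiring 10 comparisons. The merge step runs in O(n) time where n is the total number of elements.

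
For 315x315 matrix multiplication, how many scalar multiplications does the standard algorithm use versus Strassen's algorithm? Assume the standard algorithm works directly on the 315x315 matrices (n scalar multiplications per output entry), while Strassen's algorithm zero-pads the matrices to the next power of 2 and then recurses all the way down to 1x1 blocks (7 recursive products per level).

Matrix multiplication for 315x315 matrices:

Strassen's algorithm requires power-of-2 dimensions. Pad 315x315 to 512x512 (next power of 2).

Standard algorithm: 315^3 = 31255875 multiplications
Strassen's algorithm: 7^(log2(512)) = 7^9 = 40353607 multiplications
Difference: 31255875 - 40353607 = -9097732 (Strassen uses MORE here due to padding overhead — for small or just-over-power-of-2 n, padding can outweigh the per-level savings)

Standard: 31255875 multiplications (315^3). Strassen: 40353607 multiplications (7^9, after padding to 512x512). Strassen reduces 8 recursive multiplications to 7 at each level.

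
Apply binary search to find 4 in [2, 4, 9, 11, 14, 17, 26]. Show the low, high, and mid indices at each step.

Binary search for 4 in [2, 4, 9, 11, 14, 17, 26]:

lo=0, hi=6, mid=3, arr[mid]=11 -> 11 > 4, search left half
lo=0, hi=2, mid=1, arr[mid]=4 -> Found target at index 1!

Binary search finds 4 at index 1 after 2 comparisons. The search repeatedly halves the search space by comparing with the middle element.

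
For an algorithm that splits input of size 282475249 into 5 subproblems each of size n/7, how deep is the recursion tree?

For divide and conquer with division factor 7:

Problem sizes at each level:
Level 0: 282475249
Level 1: 40353607
Level 2: 5764801
Level 3: 823543
Level 4: 117649
Level 5: 16807
Level 6: 2401
Level 7: 343
Level 8: 49
Level 9: 7
Level 10: 1

The root is level 0 and the size-1 base case is level 10 (the tree spans levels 0 through 10, i.e. 11 levels counting the root), so the depth is the number of divisions: log_7(282475249) = 10

The recursion tree depth is log_7(282475249) = 10. At each level, the problem size is divided by 7, so it takes 10 divisions to reduce to a base case of size 1. The algorithm makes 5 recursive calls at each level.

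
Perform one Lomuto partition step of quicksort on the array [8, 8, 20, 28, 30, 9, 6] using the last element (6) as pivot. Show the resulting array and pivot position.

Lomuto partition with pivot = 6:

Initial array: [8, 8, 20, 28, 30, 9, 6]

arr[0]=8 > 6: no swap
arr[1]=8 > 6: no swap
arr[2]=20 > 6: no swap
arr[3]=28 > 6: no swap
arr[4]=30 > 6: no swap
arr[5]=9 > 6: no swap

Place pivot at position 0: [6, 8, 20, 28, 30, 9, 8]
Pivot position: 0

After partitioning with pivot 6, the array becomes [6, 8, 20, 28, 30, 9, 8]. The pivot is placed at index 0. All elements to the left of the pivot are <= 6, and all elements to the right are > 6.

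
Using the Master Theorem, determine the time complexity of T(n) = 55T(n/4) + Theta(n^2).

Master Theorem for T(n) = 55T(n/4) + O(n^2):

a = 55, b = 4, c = 2
log_b(a) = log_4(55) = 2.8907

Case 1: c = 2 < log_4(55) = 2.8907
T(n) = O(n^(log_4 55))

For T(n) = 55T(n/4) + O(n^2): log_4(55) = 2.8907. This is Case 1 of the Master Theorem (c < log_b(a), work dominated by leaves), giving O(n^(log_4 55)).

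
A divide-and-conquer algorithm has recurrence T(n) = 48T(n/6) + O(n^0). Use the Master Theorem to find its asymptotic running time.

Master Theorem for T(n) = 48T(n/6) + O(n^0):

a = 48, b = 6, c = 0
log_b(a) = log_6(48) = 2.1606

Case 1: c = 0 < log_6(48) = 2.1606
T(n) = O(n^(log_6 48))

For T(n) = 48T(n/6) + O(n^0): log_6(48) = 2.1606. This is Case 1 of the Master Theorem (c < log_b(a), work dominated by leaves), giving O(n^(log_6 48)).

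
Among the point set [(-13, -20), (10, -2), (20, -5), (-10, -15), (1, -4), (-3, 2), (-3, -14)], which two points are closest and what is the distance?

Computing all pairwise distances among 7 points:

d((-13, -20), (10, -2)) = 29.2062
d((-13, -20), (20, -5)) = 36.2491
d((-13, -20), (-10, -15)) = 5.831 <-- minimum
d((-13, -20), (1, -4)) = 21.2603
d((-13, -20), (-3, 2)) = 24.1661
d((-13, -20), (-3, -14)) = 11.6619
d((10, -2), (20, -5)) = 10.4403
d((10, -2), (-10, -15)) = 23.8537
d((10, -2), (1, -4)) = 9.2195
d((10, -2), (-3, 2)) = 13.6015
d((10, -2), (-3, -14)) = 17.6918
d((20, -5), (-10, -15)) = 31.6228
d((20, -5), (1, -4)) = 19.0263
d((20, -5), (-3, 2)) = 24.0416
d((20, -5), (-3, -14)) = 24.6982
d((-10, -15), (1, -4)) = 15.5563
d((-10, -15), (-3, 2)) = 18.3848
d((-10, -15), (-3, -14)) = 7.0711
d((1, -4), (-3, 2)) = 7.2111
d((1, -4), (-3, -14)) = 10.7703
d((-3, 2), (-3, -14)) = 16.0

Closest pair: (-13, -20) and (-10, -15) with distance 5.831

The closest pair is (-13, -20) and (-10, -15) with Euclidean distance 5.831. For 7 points, brute-force pairwise comparison is shown above. For large n, the divide-and-conquer algorithm (sort by x, recurse on halves, check the dividing strip) achieves O(n log n).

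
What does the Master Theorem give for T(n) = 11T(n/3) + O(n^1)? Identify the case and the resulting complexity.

Master Theorem for T(n) = 11T(n/3) + O(n^1):

a = 11, b = 3, c = 1
log_b(a) = log_3(11) = 2.1827

Case 1: c = 1 < log_3(11) = 2.1827
T(n) = O(n^(log_3 11))

For T(n) = 11T(n/3) + O(n^1): log_3(11) = 2.1827. This is Case 1 of the Master Theorem (c < log_b(a), work dominated by leaves), giving O(n^(log_3 11)).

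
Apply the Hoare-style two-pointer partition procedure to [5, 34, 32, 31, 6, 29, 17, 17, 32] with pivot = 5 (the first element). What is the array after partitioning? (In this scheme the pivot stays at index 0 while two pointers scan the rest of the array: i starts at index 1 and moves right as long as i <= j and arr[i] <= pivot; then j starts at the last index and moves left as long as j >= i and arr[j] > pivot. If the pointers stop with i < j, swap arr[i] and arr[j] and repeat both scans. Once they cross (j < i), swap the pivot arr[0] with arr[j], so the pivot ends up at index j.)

Hoare-style two-pointer partition with pivot = 5:

Initial array: [5, 34, 32, 31, 6, 29, 17, 17, 32]

Pointers start at i = 1, j = 8.
i ends at 1, j ends at 0: the pointers have crossed (j < i), so scanning stops.

j = 0, so swapping arr[0] with arr[j] leaves the pivot at position 0: [5, 34, 32, 31, 6, 29, 17, 17, 32]
Pivot position: 0

After partitioning with pivot 5, the array becomes [5, 34, 32, 31, 6, 29, 17, 17, 32]. The pivot is placed at index 0. All elements to the left of the pivot are <= 5, and all elements to the right are > 5.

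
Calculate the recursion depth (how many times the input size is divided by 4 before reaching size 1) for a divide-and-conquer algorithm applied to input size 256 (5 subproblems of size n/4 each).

For divide and conquer with division factor 4:

Problem sizes at each level:
Level 0: 256
Level 1: 64
Level 2: 16
Level 3: 4
Level 4: 1

The root is level 0 and the size-1 base case is level 4 (the tree spans levels 0 through 4, i.e. 5 levels counting the root), so the depth is the number of divisions: log_4(256) = 4

The recursion tree depth is log_4(256) = 4. At each level, the problem size is divided by 4, so it takes 4 divisions to reduce to a base case of size 1. The algorithm makes 5 recursive calls at each level.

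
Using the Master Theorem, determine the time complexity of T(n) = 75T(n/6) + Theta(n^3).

Master Theorem for T(n) = 75T(n/6) + O(n^3):

a = 75, b = 6, c = 3
log_b(a) = log_6(75) = 2.4096

Case 3: c = 3 > log_6(75) = 2.4096
T(n) = O(n^3) = O(n^3)

For T(n) = 75T(n/6) + O(n^3): log_6(75) = 2.4096. This is Case 3 of the Master Theorem (c > log_b(a), work dominated by root), giving O(n^3).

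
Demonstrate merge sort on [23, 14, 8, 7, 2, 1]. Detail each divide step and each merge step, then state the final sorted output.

Merge sort trace:

Split: [23, 14, 8, 7, 2, 1] -> [23, 14, 8] and [7, 2, 1]
  Split: [23, 14, 8] -> [23] and [14, 8]
    Split: [14, 8] -> [14] and [8]
    Merge: [14] + [8] -> [8, 14]
  Merge: [23] + [8, 14] -> [8, 14, 23]
  Split: [7, 2, 1] -> [7] and [2, 1]
    Split: [2, 1] -> [2] and [1]
    Merge: [2] + [1] -> [1, 2]
  Merge: [7] + [1, 2] -> [1, 2, 7]
Merge: [8, 14, 23] + [1, 2, 7] -> [1, 2, 7, 8, 14, 23]

Final sorted array: [1, 2, 7, 8, 14, 23]

The merge sort proceeds by recursively splitting the array and merging sorted halves.
After all merges, the sorted array is [1, 2, 7, 8, 14, 23].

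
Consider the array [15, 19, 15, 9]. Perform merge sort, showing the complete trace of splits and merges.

Merge sort trace:

Split: [15, 19, 15, 9] -> [15, 19] and [15, 9]
  Split: [15, 19] -> [15] and [19]
  Merge: [15] + [19] -> [15, 19]
  Split: [15, 9] -> [15] and [9]
  Merge: [15] + [9] -> [9, 15]
Merge: [15, 19] + [9, 15] -> [9, 15, 15, 19]

Final sorted array: [9, 15, 15, 19]

The merge sort proceeds by recursively splitting the array and merging sorted halves.
After all merges, the sorted array is [9, 15, 15, 19].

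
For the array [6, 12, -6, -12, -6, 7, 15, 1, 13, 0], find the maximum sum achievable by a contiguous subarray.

Using Kadane's algorithm on [6, 12, -6, -12, -6, 7, 15, 1, 13, 0]:

Scanning through the array:
Position 1 (value 12): max_ending_here = 18, max_so_far = 18
Position 2 (value -6): max_ending_here = 12, max_so_far = 18
Position 3 (value -12): max_ending_here = 0, max_so_far = 18
Position 4 (value -6): max_ending_here = -6, max_so_far = 18
Position 5 (value 7): max_ending_here = 7, max_so_far = 18
Position 6 (value 15): max_ending_here = 22, max_so_far = 22
Position 7 (value 1): max_ending_here = 23, max_so_far = 23
Position 8 (value 13): max_ending_here = 36, max_so_far = 36
Position 9 (value 0): max_ending_here = 36, max_so_far = 36

Maximum subarray: [7, 15, 1, 13]
Maximum sum: 36

The maximum subarray is [7, 15, 1, 13] with sum 36. This subarray runs from index 5 to index 8.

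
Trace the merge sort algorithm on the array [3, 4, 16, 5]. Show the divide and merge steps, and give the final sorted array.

Merge sort trace:

Split: [3, 4, 16, 5] -> [3, 4] and [16, 5]
  Split: [3, 4] -> [3] and [4]
  Merge: [3] + [4] -> [3, 4]
  Split: [16, 5] -> [16] and [5]
  Merge: [16] + [5] -> [5, 16]
Merge: [3, 4] + [5, 16] -> [3, 4, 5, 16]

Final sorted array: [3, 4, 5, 16]

The merge sort proceeds by recursively splitting the array and merging sorted halves.
After all merges, the sorted array is [3, 4, 5, 16].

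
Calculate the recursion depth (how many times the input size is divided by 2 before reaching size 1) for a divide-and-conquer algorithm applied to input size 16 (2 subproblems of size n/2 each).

For divide and conquer with division factor 2:

Problem sizes at each level:
Level 0: 16
Level 1: 8
Level 2: 4
Level 3: 2
Level 4: 1

The root is level 0 and the size-1 base case is level 4 (the tree spans levels 0 through 4, i.e. 5 levels counting the root), so the depth is the number of divisions: log_2(16) = 4

The recursion tree depth is log_2(16) = 4. At each level, the problem size is divided by 2, so it takes 4 divisions to reduce to a base case of size 1. The algorithm makes 2 recursive calls at each level.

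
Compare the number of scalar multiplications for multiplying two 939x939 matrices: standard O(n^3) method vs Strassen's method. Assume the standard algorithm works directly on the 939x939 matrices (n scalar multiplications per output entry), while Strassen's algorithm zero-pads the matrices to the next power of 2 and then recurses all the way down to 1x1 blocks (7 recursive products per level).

Matrix multiplication for 939x939 matrices:

Strassen's algorithm requires power-of-2 dimensions. Pad 939x939 to 1024x1024 (next power of 2).

Standard algorithm: 939^3 = 827936019 multiplications
Strassen's algorithm: 7^(log2(1024)) = 7^10 = 282475249 multiplications
Savings: 827936019 - 282475249 = 545460770 multiplications

Standard: 827936019 multiplications (939^3). Strassen: 282475249 multiplications (7^10, after padding to 1024x1024). Strassen reduces 8 recursive multiplications to 7 at each level.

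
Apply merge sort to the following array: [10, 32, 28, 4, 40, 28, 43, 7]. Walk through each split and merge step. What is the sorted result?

Merge sort trace:

Split: [10, 32, 28, 4, 40, 28, 43, 7] -> [10, 32, 28, 4] and [40, 28, 43, 7]
  Split: [10, 32, 28, 4] -> [10, 32] and [28, 4]
    Split: [10, 32] -> [10] and [32]
    Merge: [10] + [32] -> [10, 32]
    Split: [28, 4] -> [28] and [4]
    Merge: [28] + [4] -> [4, 28]
  Merge: [10, 32] + [4, 28] -> [4, 10, 28, 32]
  Split: [40, 28, 43, 7] -> [40, 28] and [43, 7]
    Split: [40, 28] -> [40] and [28]
    Merge: [40] + [28] -> [28, 40]
    Split: [43, 7] -> [43] and [7]
    Merge: [43] + [7] -> [7, 43]
  Merge: [28, 40] + [7, 43] -> [7, 28, 40, 43]
Merge: [4, 10, 28, 32] + [7, 28, 40, 43] -> [4, 7, 10, 28, 28, 32, 40, 43]

Final sorted array: [4, 7, 10, 28, 28, 32, 40, 43]

The merge sort proceeds by recursively splitting the array and merging sorted halves.
After all merges, the sorted array is [4, 7, 10, 28, 28, 32, 40, 43].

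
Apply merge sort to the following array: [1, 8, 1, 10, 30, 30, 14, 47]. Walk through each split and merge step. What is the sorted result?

Merge sort trace:

Split: [1, 8, 1, 10, 30, 30, 14, 47] -> [1, 8, 1, 10] and [30, 30, 14, 47]
  Split: [1, 8, 1, 10] -> [1, 8] and [1, 10]
    Split: [1, 8] -> [1] and [8]
    Merge: [1] + [8] -> [1, 8]
    Split: [1, 10] -> [1] and [10]
    Merge: [1] + [10] -> [1, 10]
  Merge: [1, 8] + [1, 10] -> [1, 1, 8, 10]
  Split: [30, 30, 14, 47] -> [30, 30] and [14, 47]
    Split: [30, 30] -> [30] and [30]
    Merge: [30] + [30] -> [30, 30]
    Split: [14, 47] -> [14] and [47]
    Merge: [14] + [47] -> [14, 47]
  Merge: [30, 30] + [14, 47] -> [14, 30, 30, 47]
Merge: [1, 1, 8, 10] + [14, 30, 30, 47] -> [1, 1, 8, 10, 14, 30, 30, 47]

Final sorted array: [1, 1, 8, 10, 14, 30, 30, 47]

The merge sort proceeds by recursively splitting the array and merging sorted halves.
After all merges, the sorted array is [1, 1, 8, 10, 14, 30, 30, 47].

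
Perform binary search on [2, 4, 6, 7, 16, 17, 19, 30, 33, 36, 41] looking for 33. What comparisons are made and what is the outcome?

Binary search for 33 in [2, 4, 6, 7, 16, 17, 19, 30, 33, 36, 41]:

lo=0, hi=10, mid=5, arr[mid]=17 -> 17 < 33, search right half
lo=6, hi=10, mid=8, arr[mid]=33 -> Found target at index 8!

Binary search finds 33 at index 8 after 2 comparisons. The search repeatedly halves the search space by comparing with the middle element.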